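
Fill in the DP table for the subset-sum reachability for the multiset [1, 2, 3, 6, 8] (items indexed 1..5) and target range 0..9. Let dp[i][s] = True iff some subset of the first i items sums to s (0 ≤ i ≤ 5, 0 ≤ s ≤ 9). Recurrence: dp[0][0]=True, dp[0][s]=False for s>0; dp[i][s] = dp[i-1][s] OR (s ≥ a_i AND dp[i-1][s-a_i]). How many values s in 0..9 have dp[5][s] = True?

10

i\s   0   1   2   3   4   5   6   7   8   9
  0   T   F   F   F   F   F   F   F   F   F
  1   T   T   F   F   F   F   F   F   F   F
  2   T   T   T   T   F   F   F   F   F   F
  3   T   T   T   T   T   T   T   F   F   F
  4   T   T   T   T   T   T   T   T   T   T
  5   T   T   T   T   T   T   T   T   T   T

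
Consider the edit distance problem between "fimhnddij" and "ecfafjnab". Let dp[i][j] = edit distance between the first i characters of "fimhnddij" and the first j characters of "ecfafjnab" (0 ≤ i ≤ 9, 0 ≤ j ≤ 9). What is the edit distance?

   ''  e  c  f  a  f  j  n  a  b
''  0  1  2  3  4  5  6  7  8  9
 f  1  1  2  2  3  4  5  6  7  8
 i  2  2  2  3  3  4  5  6  7  8
 m  3  3  3  3  4  4  5  6  7  8
 h  4  4  4  4  4  5  5  6  7  8
 n  5  5  5  5  5  5  6  5  6  7
 d  6  6  6  6  6  6  6  6  6  7
 d  7  7  7  7  7  7  7  7  7  7
 i  8  8  8  8  8  8  8  8  8  8
 j  9  9  9  9  9  9  8  9  9  9

9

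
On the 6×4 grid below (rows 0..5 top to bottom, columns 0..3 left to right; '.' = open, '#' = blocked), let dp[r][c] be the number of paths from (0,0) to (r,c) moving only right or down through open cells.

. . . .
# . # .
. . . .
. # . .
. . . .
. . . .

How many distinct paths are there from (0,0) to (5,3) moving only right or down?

r\c   0   1   2   3
  0   1   1   1   1
  1   0   1   0   1
  2   0   1   1   2
  3   0   0   1   3
  4   0   0   1   4
  5   0   0   1   5

5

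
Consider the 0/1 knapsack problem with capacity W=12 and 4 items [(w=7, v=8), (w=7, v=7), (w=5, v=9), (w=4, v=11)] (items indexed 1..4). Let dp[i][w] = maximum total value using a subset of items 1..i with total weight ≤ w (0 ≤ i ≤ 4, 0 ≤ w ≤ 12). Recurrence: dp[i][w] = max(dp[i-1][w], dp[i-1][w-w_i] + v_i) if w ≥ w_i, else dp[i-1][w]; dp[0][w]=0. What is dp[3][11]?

9

i\w   0   1   2   3   4   5   6   7   8   9  10  11  12
  0   0   0   0   0   0   0   0   0   0   0   0   0   0
  1   0   0   0   0   0   0   0   8   8   8   8   8   8
  2   0   0   0   0   0   0   0   8   8   8   8   8   8
  3   0   0   0   0   0   9   9   9   9   9   9   9  17
  4   0   0   0   0  11  11  11  11  11  20  20  20  20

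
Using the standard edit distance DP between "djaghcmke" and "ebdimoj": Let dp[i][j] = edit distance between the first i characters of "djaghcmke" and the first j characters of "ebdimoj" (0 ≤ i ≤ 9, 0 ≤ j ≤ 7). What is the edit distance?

   ''  e  b  d  i  m  o  j
''  0  1  2  3  4  5  6  7
 d  1  1  2  2  3  4  5  6
 j  2  2  2  3  3  4  5  5
 a  3  3  3  3  4  4  5  6
 g  4  4  4  4  4  5  5  6
 h  5  5  5  5  5  5  6  6
 c  6  6  6  6  6  6  6  7
 m  7  7  7  7  7  6  7  7
 k  8  8  8  8  8  7  7  8
 e  9  8  9  9  9  8  8  8

8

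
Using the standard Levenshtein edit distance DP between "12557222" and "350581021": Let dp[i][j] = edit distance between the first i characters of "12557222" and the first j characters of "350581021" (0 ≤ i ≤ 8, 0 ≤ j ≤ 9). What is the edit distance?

   ''  3  5  0  5  8  1  0  2  1
''  0  1  2  3  4  5  6  7  8  9
 1  1  1  2  3  4  5  5  6  7  8
 2  2  2  2  3  4  5  6  6  6  7
 5  3  3  2  3  3  4  5  6  7  7
 5  4  4  3  3  3  4  5  6  7  8
 7  5  5  4  4  4  4  5  6  7  8
 2  6  6  5  5  5  5  5  6  6  7
 2  7  7  6  6  6  6  6  6  6  7
 2  8  8  7  7  7  7  7  7  6  7

7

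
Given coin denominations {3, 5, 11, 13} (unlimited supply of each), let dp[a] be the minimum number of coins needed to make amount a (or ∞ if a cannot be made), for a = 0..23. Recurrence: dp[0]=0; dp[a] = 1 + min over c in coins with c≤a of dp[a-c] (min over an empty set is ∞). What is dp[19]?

3

 a  0  1  2  3  4  5  6  7  8  9 10 11 12 13 14 15 16 17 18 19 20 21 22 23
dp  0  -  -  1  -  1  2  -  2  3  2  1  4  1  2  3  2  3  2  3  4  3  2  3
(- denotes ∞ / unreachable)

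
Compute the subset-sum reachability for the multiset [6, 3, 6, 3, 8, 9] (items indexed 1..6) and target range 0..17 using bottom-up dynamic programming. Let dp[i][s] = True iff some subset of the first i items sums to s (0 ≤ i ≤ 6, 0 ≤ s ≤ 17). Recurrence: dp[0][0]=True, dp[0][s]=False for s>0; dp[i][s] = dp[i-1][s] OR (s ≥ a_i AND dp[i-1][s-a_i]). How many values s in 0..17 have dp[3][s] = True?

6

i\s   0   1   2   3   4   5   6   7   8   9  10  11  12  13  14  15  16  17
  0   T   F   F   F   F   F   F   F   F   F   F   F   F   F   F   F   F   F
  1   T   F   F   F   F   F   T   F   F   F   F   F   F   F   F   F   F   F
  2   T   F   F   T   F   F   T   F   F   T   F   F   F   F   F   F   F   F
  3   T   F   F   T   F   F   T   F   F   T   F   F   T   F   F   T   F   F
  4   T   F   F   T   F   F   T   F   F   T   F   F   T   F   F   T   F   F
  5   T   F   F   T   F   F   T   F   T   T   F   T   T   F   T   T   F   T
  6   T   F   F   T   F   F   T   F   T   T   F   T   T   F   T   T   F   T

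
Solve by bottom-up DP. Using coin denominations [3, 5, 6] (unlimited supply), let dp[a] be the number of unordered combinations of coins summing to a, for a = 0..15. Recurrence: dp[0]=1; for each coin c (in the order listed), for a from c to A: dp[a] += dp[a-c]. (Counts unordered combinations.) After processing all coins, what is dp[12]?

after  coin     0     1     2     3     4     5     6     7     8     9    10    11    12    13    14    15
          3     1     0     0     1     0     0     1     0     0     1     0     0     1     0     0     1
          5     1     0     0     1     0     1     1     0     1     1     1     1     1     1     1     2
          6     1     0     0     1     0     1     2     0     1     2     1     2     3     1     2     4

3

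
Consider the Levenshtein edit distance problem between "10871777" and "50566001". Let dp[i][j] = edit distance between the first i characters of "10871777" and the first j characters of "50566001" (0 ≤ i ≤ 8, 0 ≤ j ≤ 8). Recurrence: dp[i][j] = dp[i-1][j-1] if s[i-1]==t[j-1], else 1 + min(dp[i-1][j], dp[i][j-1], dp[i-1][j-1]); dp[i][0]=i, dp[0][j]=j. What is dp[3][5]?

   ''  5  0  5  6  6  0  0  1
''  0  1  2  3  4  5  6  7  8
 1  1  1  2  3  4  5  6  7  7
 0  2  2  1  2  3  4  5  6  7
 8  3  3  2  2  3  4  5  6  7
 7  4  4  3  3  3  4  5  6  7
 1  5  5  4  4  4  4  5  6  6
 7  6  6  5  5  5  5  5  6  7
 7  7  7  6  6  6  6  6  6  7
 7  8  8  7  7  7  7  7  7  7

4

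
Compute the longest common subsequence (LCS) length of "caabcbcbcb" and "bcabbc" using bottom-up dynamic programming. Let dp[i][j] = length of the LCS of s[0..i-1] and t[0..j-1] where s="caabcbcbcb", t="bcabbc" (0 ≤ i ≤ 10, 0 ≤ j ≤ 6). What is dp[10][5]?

4

   ''  b  c  a  b  b  c
''  0  0  0  0  0  0  0
 c  0  0  1  1  1  1  1
 a  0  0  1  2  2  2  2
 a  0  0  1  2  2  2  2
 b  0  1  1  2  3  3  3
 c  0  1  2  2  3  3  4
 b  0  1  2  2  3  4  4
 c  0  1  2  2  3  4  5
 b  0  1  2  2  3  4  5
 c  0  1  2  2  3  4  5
 b  0  1  2  2  3  4  5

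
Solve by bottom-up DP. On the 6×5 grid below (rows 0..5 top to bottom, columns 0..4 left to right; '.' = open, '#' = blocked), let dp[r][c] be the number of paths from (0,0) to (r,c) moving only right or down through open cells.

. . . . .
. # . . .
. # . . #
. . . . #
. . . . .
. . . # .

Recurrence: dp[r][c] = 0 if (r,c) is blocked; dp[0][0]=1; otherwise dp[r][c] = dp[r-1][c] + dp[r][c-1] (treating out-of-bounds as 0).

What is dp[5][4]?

9

r\c   0   1   2   3   4
  0   1   1   1   1   1
  1   1   0   1   2   3
  2   1   0   1   3   0
  3   1   1   2   5   0
  4   1   2   4   9   9
  5   1   3   7   0   9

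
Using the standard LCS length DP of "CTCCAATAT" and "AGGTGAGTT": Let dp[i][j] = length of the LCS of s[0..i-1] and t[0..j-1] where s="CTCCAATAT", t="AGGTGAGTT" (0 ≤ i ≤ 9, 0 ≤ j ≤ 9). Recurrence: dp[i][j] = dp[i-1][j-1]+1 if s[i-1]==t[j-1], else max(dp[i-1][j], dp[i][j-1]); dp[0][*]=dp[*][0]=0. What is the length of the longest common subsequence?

   ''  A  G  G  T  G  A  G  T  T
''  0  0  0  0  0  0  0  0  0  0
 C  0  0  0  0  0  0  0  0  0  0
 T  0  0  0  0  1  1  1  1  1  1
 C  0  0  0  0  1  1  1  1  1  1
 C  0  0  0  0  1  1  1  1  1  1
 A  0  1  1  1  1  1  2  2  2  2
 A  0  1  1  1  1  1  2  2  2  2
 T  0  1  1  1  2  2  2  2  3  3
 A  0  1  1  1  2  2  3  3  3  3
 T  0  1  1  1  2  2  3  3  4  4

4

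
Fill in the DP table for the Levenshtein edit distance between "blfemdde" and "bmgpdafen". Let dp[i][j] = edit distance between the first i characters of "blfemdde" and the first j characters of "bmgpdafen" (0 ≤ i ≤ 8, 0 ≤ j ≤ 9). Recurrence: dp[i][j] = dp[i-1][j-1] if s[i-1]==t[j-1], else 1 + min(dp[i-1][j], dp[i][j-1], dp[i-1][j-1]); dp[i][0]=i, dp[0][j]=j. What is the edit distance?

   ''  b  m  g  p  d  a  f  e  n
''  0  1  2  3  4  5  6  7  8  9
 b  1  0  1  2  3  4  5  6  7  8
 l  2  1  1  2  3  4  5  6  7  8
 f  3  2  2  2  3  4  5  5  6  7
 e  4  3  3  3  3  4  5  6  5  6
 m  5  4  3  4  4  4  5  6  6  6
 d  6  5  4  4  5  4  5  6  7  7
 d  7  6  5  5  5  5  5  6  7  8
 e  8  7  6  6  6  6  6  6  6  7

7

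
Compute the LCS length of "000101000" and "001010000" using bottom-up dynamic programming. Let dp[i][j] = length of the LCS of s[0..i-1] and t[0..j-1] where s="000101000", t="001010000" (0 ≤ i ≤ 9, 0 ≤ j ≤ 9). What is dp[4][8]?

4

   ''  0  0  1  0  1  0  0  0  0
''  0  0  0  0  0  0  0  0  0  0
 0  0  1  1  1  1  1  1  1  1  1
 0  0  1  2  2  2  2  2  2  2  2
 0  0  1  2  2  3  3  3  3  3  3
 1  0  1  2  3  3  4  4  4  4  4
 0  0  1  2  3  4  4  5  5  5  5
 1  0  1  2  3  4  5  5  5  5  5
 0  0  1  2  3  4  5  6  6  6  6
 0  0  1  2  3  4  5  6  7  7  7
 0  0  1  2  3  4  5  6  7  8  8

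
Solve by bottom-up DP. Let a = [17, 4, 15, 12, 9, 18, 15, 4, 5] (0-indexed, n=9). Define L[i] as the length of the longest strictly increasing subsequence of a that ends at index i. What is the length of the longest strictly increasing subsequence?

   i    0    1    2    3    4    5    6    7    8
a[i]   17    4   15   12    9   18   15    4    5
L[i]    1    1    2    2    2    3    3    1    2

3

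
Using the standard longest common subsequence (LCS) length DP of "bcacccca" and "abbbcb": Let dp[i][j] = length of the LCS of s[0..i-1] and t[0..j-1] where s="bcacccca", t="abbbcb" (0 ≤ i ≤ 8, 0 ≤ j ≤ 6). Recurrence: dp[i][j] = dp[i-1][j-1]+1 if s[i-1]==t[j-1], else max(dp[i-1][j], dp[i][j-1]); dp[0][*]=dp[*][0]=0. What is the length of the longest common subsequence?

2

   ''  a  b  b  b  c  b
''  0  0  0  0  0  0  0
 b  0  0  1  1  1  1  1
 c  0  0  1  1  1  2  2
 a  0  1  1  1  1  2  2
 c  0  1  1  1  1  2  2
 c  0  1  1  1  1  2  2
 c  0  1  1  1  1  2  2
 c  0  1  1  1  1  2  2
 a  0  1  1  1  1  2  2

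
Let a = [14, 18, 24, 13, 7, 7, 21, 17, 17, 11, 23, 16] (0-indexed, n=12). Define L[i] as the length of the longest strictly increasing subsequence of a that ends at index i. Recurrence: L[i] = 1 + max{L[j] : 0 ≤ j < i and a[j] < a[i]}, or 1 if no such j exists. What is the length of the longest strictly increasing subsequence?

   i    0    1    2    3    4    5    6    7    8    9   10   11
a[i]   14   18   24   13    7    7   21   17   17   11   23   16
L[i]    1    2    3    1    1    1    3    2    2    2    4    3

4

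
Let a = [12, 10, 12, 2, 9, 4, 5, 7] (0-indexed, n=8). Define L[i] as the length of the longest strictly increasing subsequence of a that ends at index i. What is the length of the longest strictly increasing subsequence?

   i    0    1    2    3    4    5    6    7
a[i]   12   10   12    2    9    4    5    7
L[i]    1    1    2    1    2    2    3    4

4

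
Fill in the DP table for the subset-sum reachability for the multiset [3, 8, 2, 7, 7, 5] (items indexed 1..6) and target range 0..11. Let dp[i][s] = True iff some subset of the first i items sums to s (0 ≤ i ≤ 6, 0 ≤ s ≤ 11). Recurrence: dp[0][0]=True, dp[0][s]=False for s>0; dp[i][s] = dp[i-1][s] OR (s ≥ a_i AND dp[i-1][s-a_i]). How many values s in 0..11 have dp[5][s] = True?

9

i\s   0   1   2   3   4   5   6   7   8   9  10  11
  0   T   F   F   F   F   F   F   F   F   F   F   F
  1   T   F   F   T   F   F   F   F   F   F   F   F
  2   T   F   F   T   F   F   F   F   T   F   F   T
  3   T   F   T   T   F   T   F   F   T   F   T   T
  4   T   F   T   T   F   T   F   T   T   T   T   T
  5   T   F   T   T   F   T   F   T   T   T   T   T
  6   T   F   T   T   F   T   F   T   T   T   T   T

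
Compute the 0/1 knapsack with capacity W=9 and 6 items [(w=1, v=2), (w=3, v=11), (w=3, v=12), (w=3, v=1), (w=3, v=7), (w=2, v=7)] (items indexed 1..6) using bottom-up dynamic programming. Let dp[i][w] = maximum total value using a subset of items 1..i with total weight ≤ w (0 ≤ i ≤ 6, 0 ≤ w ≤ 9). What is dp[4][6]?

23

i\w   0   1   2   3   4   5   6   7   8   9
  0   0   0   0   0   0   0   0   0   0   0
  1   0   2   2   2   2   2   2   2   2   2
  2   0   2   2  11  13  13  13  13  13  13
  3   0   2   2  12  14  14  23  25  25  25
  4   0   2   2  12  14  14  23  25  25  25
  5   0   2   2  12  14  14  23  25  25  30
  6   0   2   7  12  14  19  23  25  30  32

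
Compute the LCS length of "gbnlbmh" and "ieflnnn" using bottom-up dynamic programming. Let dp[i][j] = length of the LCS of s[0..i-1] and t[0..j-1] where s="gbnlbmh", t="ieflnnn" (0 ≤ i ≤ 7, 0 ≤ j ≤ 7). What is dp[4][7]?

   ''  i  e  f  l  n  n  n
''  0  0  0  0  0  0  0  0
 g  0  0  0  0  0  0  0  0
 b  0  0  0  0  0  0  0  0
 n  0  0  0  0  0  1  1  1
 l  0  0  0  0  1  1  1  1
 b  0  0  0  0  1  1  1  1
 m  0  0  0  0  1  1  1  1
 h  0  0  0  0  1  1  1  1

1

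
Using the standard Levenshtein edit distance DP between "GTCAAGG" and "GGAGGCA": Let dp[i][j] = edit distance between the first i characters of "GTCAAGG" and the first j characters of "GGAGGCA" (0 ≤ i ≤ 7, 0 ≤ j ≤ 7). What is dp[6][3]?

4

   ''  G  G  A  G  G  C  A
''  0  1  2  3  4  5  6  7
 G  1  0  1  2  3  4  5  6
 T  2  1  1  2  3  4  5  6
 C  3  2  2  2  3  4  4  5
 A  4  3  3  2  3  4  5  4
 A  5  4  4  3  3  4  5  5
 G  6  5  4  4  3  3  4  5
 G  7  6  5  5  4  3  4  5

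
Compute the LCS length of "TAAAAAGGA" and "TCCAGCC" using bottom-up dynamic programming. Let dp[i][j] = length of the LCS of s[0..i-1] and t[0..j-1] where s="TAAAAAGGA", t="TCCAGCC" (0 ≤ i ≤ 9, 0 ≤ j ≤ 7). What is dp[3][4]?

   ''  T  C  C  A  G  C  C
''  0  0  0  0  0  0  0  0
 T  0  1  1  1  1  1  1  1
 A  0  1  1  1  2  2  2  2
 A  0  1  1  1  2  2  2  2
 A  0  1  1  1  2  2  2  2
 A  0  1  1  1  2  2  2  2
 A  0  1  1  1  2  2  2  2
 G  0  1  1  1  2  3  3  3
 G  0  1  1  1  2  3  3  3
 A  0  1  1  1  2  3  3  3

2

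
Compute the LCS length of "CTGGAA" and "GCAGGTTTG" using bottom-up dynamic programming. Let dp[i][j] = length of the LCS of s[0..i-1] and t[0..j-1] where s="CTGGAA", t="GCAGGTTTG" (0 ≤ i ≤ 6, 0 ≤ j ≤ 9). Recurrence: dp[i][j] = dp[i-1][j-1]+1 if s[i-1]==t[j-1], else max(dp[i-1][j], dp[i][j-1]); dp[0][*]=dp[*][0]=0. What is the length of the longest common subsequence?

   ''  G  C  A  G  G  T  T  T  G
''  0  0  0  0  0  0  0  0  0  0
 C  0  0  1  1  1  1  1  1  1  1
 T  0  0  1  1  1  1  2  2  2  2
 G  0  1  1  1  2  2  2  2  2  3
 G  0  1  1  1  2  3  3  3  3  3
 A  0  1  1  2  2  3  3  3  3  3
 A  0  1  1  2  2  3  3  3  3  3

3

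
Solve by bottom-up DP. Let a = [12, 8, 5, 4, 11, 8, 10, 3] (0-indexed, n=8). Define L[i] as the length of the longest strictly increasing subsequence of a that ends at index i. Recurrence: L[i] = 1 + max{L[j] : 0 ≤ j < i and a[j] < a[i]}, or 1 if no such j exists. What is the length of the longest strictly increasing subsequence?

   i    0    1    2    3    4    5    6    7
a[i]   12    8    5    4   11    8   10    3
L[i]    1    1    1    1    2    2    3    1

3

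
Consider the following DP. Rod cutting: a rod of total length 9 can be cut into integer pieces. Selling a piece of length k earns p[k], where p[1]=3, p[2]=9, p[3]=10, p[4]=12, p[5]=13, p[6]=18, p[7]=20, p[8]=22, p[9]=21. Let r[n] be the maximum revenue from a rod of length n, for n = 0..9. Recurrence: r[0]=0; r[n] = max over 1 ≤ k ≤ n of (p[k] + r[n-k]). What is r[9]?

39

   n    0    1    2    3    4    5    6    7    8    9
r[n]    0    3    9   12   18   21   27   30   36   39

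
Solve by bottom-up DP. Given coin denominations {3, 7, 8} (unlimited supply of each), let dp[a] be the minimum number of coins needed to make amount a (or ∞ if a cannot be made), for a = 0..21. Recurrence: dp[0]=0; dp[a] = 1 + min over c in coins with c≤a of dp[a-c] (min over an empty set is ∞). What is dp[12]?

4

 a  0  1  2  3  4  5  6  7  8  9 10 11 12 13 14 15 16 17 18 19 20 21
dp  0  -  -  1  -  -  2  1  1  3  2  2  4  3  2  2  2  3  3  3  4  3
(- denotes ∞ / unreachable)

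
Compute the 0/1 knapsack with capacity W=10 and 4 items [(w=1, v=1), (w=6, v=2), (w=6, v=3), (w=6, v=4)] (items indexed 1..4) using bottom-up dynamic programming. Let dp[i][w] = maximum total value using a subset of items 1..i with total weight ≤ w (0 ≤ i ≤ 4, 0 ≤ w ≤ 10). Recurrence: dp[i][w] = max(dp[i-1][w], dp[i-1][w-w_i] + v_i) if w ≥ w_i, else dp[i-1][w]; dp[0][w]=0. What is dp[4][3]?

1

i\w   0   1   2   3   4   5   6   7   8   9  10
  0   0   0   0   0   0   0   0   0   0   0   0
  1   0   1   1   1   1   1   1   1   1   1   1
  2   0   1   1   1   1   1   2   3   3   3   3
  3   0   1   1   1   1   1   3   4   4   4   4
  4   0   1   1   1   1   1   4   5   5   5   5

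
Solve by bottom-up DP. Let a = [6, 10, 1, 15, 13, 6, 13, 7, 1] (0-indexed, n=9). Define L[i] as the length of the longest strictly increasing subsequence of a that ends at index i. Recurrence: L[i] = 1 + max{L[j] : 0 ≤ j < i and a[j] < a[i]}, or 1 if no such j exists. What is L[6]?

   i    0    1    2    3    4    5    6    7    8
a[i]    6   10    1   15   13    6   13    7    1
L[i]    1    2    1    3    3    2    3    3    1

3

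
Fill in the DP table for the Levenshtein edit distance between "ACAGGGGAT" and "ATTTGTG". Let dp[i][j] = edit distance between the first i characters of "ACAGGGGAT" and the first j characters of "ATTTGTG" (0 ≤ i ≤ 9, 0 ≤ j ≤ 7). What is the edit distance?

   ''  A  T  T  T  G  T  G
''  0  1  2  3  4  5  6  7
 A  1  0  1  2  3  4  5  6
 C  2  1  1  2  3  4  5  6
 A  3  2  2  2  3  4  5  6
 G  4  3  3  3  3  3  4  5
 G  5  4  4  4  4  3  4  4
 G  6  5  5  5  5  4  4  4
 G  7  6  6  6  6  5  5  4
 A  8  7  7  7  7  6  6  5
 T  9  8  7  7  7  7  6  6

6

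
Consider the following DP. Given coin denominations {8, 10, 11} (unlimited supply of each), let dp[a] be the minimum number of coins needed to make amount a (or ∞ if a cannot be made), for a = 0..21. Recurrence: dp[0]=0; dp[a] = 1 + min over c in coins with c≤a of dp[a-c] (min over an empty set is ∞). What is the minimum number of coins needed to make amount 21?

 a  0  1  2  3  4  5  6  7  8  9 10 11 12 13 14 15 16 17 18 19 20 21
dp  0  -  -  -  -  -  -  -  1  -  1  1  -  -  -  -  2  -  2  2  2  2
(- denotes ∞ / unreachable)

2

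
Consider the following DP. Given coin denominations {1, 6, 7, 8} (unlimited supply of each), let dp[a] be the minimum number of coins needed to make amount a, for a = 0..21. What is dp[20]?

3

 a  0  1  2  3  4  5  6  7  8  9 10 11 12 13 14 15 16 17 18 19 20 21
dp  0  1  2  3  4  5  1  1  1  2  3  4  2  2  2  2  2  3  3  3  3  3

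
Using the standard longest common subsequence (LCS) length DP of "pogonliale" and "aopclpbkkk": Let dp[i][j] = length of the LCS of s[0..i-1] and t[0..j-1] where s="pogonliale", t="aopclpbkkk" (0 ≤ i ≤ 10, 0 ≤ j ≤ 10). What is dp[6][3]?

1

   ''  a  o  p  c  l  p  b  k  k  k
''  0  0  0  0  0  0  0  0  0  0  0
 p  0  0  0  1  1  1  1  1  1  1  1
 o  0  0  1  1  1  1  1  1  1  1  1
 g  0  0  1  1  1  1  1  1  1  1  1
 o  0  0  1  1  1  1  1  1  1  1  1
 n  0  0  1  1  1  1  1  1  1  1  1
 l  0  0  1  1  1  2  2  2  2  2  2
 i  0  0  1  1  1  2  2  2  2  2  2
 a  0  1  1  1  1  2  2  2  2  2  2
 l  0  1  1  1  1  2  2  2  2  2  2
 e  0  1  1  1  1  2  2  2  2  2  2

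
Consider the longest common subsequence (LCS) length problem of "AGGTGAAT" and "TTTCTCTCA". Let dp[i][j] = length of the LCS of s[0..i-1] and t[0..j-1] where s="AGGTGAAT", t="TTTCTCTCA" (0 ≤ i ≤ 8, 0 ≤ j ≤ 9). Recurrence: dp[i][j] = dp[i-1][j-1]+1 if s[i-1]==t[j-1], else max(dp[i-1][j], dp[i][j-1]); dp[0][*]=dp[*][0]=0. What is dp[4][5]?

1

   ''  T  T  T  C  T  C  T  C  A
''  0  0  0  0  0  0  0  0  0  0
 A  0  0  0  0  0  0  0  0  0  1
 G  0  0  0  0  0  0  0  0  0  1
 G  0  0  0  0  0  0  0  0  0  1
 T  0  1  1  1  1  1  1  1  1  1
 G  0  1  1  1  1  1  1  1  1  1
 A  0  1  1  1  1  1  1  1  1  2
 A  0  1  1  1  1  1  1  1  1  2
 T  0  1  2  2  2  2  2  2  2  2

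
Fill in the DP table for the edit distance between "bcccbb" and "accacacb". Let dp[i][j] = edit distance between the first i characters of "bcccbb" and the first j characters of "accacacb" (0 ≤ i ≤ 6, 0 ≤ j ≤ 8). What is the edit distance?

   ''  a  c  c  a  c  a  c  b
''  0  1  2  3  4  5  6  7  8
 b  1  1  2  3  4  5  6  7  7
 c  2  2  1  2  3  4  5  6  7
 c  3  3  2  1  2  3  4  5  6
 c  4  4  3  2  2  2  3  4  5
 b  5  5  4  3  3  3  3  4  4
 b  6  6  5  4  4  4  4  4  4

4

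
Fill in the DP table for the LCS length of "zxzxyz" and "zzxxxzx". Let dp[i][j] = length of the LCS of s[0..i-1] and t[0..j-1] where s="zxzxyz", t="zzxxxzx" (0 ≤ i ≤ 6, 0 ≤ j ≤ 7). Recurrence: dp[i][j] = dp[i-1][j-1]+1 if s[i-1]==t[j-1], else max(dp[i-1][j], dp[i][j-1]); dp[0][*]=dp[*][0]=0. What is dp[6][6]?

4

   ''  z  z  x  x  x  z  x
''  0  0  0  0  0  0  0  0
 z  0  1  1  1  1  1  1  1
 x  0  1  1  2  2  2  2  2
 z  0  1  2  2  2  2  3  3
 x  0  1  2  3  3  3  3  4
 y  0  1  2  3  3  3  3  4
 z  0  1  2  3  3  3  4  4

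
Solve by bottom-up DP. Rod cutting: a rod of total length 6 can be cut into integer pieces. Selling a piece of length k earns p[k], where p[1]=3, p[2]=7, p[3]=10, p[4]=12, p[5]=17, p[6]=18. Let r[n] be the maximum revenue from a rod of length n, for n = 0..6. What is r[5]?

17

   n    0    1    2    3    4    5    6
r[n]    0    3    7   10   14   17   21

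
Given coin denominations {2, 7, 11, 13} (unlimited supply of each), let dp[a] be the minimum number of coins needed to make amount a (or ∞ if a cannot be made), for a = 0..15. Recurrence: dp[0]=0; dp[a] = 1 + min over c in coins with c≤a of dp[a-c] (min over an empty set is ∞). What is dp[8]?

 a  0  1  2  3  4  5  6  7  8  9 10 11 12 13 14 15
dp  0  -  1  -  2  -  3  1  4  2  5  1  6  1  2  2
(- denotes ∞ / unreachable)

4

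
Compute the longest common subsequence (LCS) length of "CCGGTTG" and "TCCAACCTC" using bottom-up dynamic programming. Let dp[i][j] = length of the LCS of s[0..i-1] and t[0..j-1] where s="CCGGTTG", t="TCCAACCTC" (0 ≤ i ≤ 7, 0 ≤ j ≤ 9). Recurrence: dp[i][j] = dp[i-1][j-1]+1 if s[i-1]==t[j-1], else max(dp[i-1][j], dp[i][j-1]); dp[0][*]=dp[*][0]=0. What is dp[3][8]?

2

   ''  T  C  C  A  A  C  C  T  C
''  0  0  0  0  0  0  0  0  0  0
 C  0  0  1  1  1  1  1  1  1  1
 C  0  0  1  2  2  2  2  2  2  2
 G  0  0  1  2  2  2  2  2  2  2
 G  0  0  1  2  2  2  2  2  2  2
 T  0  1  1  2  2  2  2  2  3  3
 T  0  1  1  2  2  2  2  2  3  3
 G  0  1  1  2  2  2  2  2  3  3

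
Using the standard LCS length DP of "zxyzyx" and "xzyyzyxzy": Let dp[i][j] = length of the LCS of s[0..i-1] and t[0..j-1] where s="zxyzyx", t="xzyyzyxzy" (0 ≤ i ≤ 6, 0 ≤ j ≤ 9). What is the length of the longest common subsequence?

   ''  x  z  y  y  z  y  x  z  y
''  0  0  0  0  0  0  0  0  0  0
 z  0  0  1  1  1  1  1  1  1  1
 x  0  1  1  1  1  1  1  2  2  2
 y  0  1  1  2  2  2  2  2  2  3
 z  0  1  2  2  2  3  3  3  3  3
 y  0  1  2  3  3  3  4  4  4  4
 x  0  1  2  3  3  3  4  5  5  5

5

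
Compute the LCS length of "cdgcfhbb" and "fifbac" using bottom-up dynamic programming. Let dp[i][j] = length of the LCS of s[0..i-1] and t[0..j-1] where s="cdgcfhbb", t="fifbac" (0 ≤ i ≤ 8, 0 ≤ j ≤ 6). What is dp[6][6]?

1

   ''  f  i  f  b  a  c
''  0  0  0  0  0  0  0
 c  0  0  0  0  0  0  1
 d  0  0  0  0  0  0  1
 g  0  0  0  0  0  0  1
 c  0  0  0  0  0  0  1
 f  0  1  1  1  1  1  1
 h  0  1  1  1  1  1  1
 b  0  1  1  1  2  2  2
 b  0  1  1  1  2  2  2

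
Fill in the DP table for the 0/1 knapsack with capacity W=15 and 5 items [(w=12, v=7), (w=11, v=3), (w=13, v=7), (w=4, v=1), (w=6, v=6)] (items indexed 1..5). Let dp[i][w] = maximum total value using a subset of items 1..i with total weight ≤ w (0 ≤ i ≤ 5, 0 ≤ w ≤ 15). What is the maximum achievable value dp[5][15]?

i\w   0   1   2   3   4   5   6   7   8   9  10  11  12  13  14  15
  0   0   0   0   0   0   0   0   0   0   0   0   0   0   0   0   0
  1   0   0   0   0   0   0   0   0   0   0   0   0   7   7   7   7
  2   0   0   0   0   0   0   0   0   0   0   0   3   7   7   7   7
  3   0   0   0   0   0   0   0   0   0   0   0   3   7   7   7   7
  4   0   0   0   0   1   1   1   1   1   1   1   3   7   7   7   7
  5   0   0   0   0   1   1   6   6   6   6   7   7   7   7   7   7

7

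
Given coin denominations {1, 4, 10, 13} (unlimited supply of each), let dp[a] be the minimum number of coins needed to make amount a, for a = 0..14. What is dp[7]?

 a  0  1  2  3  4  5  6  7  8  9 10 11 12 13 14
dp  0  1  2  3  1  2  3  4  2  3  1  2  3  1  2

4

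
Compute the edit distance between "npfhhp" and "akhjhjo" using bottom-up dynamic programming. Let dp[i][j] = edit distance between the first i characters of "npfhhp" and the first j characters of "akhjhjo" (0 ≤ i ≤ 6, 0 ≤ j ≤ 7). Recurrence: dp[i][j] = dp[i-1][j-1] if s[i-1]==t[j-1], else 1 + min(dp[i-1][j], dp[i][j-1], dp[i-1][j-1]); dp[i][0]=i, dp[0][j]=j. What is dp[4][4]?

   ''  a  k  h  j  h  j  o
''  0  1  2  3  4  5  6  7
 n  1  1  2  3  4  5  6  7
 p  2  2  2  3  4  5  6  7
 f  3  3  3  3  4  5  6  7
 h  4  4  4  3  4  4  5  6
 h  5  5  5  4  4  4  5  6
 p  6  6  6  5  5  5  5  6

4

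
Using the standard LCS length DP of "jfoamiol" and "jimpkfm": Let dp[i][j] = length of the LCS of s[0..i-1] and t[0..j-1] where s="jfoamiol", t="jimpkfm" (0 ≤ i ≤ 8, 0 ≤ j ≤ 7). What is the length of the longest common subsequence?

3

   ''  j  i  m  p  k  f  m
''  0  0  0  0  0  0  0  0
 j  0  1  1  1  1  1  1  1
 f  0  1  1  1  1  1  2  2
 o  0  1  1  1  1  1  2  2
 a  0  1  1  1  1  1  2  2
 m  0  1  1  2  2  2  2  3
 i  0  1  2  2  2  2  2  3
 o  0  1  2  2  2  2  2  3
 l  0  1  2  2  2  2  2  3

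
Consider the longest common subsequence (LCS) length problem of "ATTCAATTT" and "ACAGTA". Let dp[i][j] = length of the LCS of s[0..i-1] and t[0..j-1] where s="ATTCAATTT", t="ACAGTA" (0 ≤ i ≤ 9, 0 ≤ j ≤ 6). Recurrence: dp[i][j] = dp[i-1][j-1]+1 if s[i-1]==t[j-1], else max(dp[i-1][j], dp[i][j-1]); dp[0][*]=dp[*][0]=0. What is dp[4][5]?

2

   ''  A  C  A  G  T  A
''  0  0  0  0  0  0  0
 A  0  1  1  1  1  1  1
 T  0  1  1  1  1  2  2
 T  0  1  1  1  1  2  2
 C  0  1  2  2  2  2  2
 A  0  1  2  3  3  3  3
 A  0  1  2  3  3  3  4
 T  0  1  2  3  3  4  4
 T  0  1  2  3  3  4  4
 T  0  1  2  3  3  4  4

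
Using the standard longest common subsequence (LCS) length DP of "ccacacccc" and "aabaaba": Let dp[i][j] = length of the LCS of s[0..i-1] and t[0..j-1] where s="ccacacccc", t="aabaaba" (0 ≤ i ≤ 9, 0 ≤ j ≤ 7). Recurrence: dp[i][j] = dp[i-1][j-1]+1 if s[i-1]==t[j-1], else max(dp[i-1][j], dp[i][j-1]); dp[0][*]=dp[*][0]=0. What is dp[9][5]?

   ''  a  a  b  a  a  b  a
''  0  0  0  0  0  0  0  0
 c  0  0  0  0  0  0  0  0
 c  0  0  0  0  0  0  0  0
 a  0  1  1  1  1  1  1  1
 c  0  1  1  1  1  1  1  1
 a  0  1  2  2  2  2  2  2
 c  0  1  2  2  2  2  2  2
 c  0  1  2  2  2  2  2  2
 c  0  1  2  2  2  2  2  2
 c  0  1  2  2  2  2  2  2

2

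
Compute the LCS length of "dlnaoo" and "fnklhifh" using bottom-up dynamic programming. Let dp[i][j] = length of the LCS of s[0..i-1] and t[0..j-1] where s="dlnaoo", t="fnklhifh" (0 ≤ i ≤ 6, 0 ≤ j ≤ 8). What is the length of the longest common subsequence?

1

   ''  f  n  k  l  h  i  f  h
''  0  0  0  0  0  0  0  0  0
 d  0  0  0  0  0  0  0  0  0
 l  0  0  0  0  1  1  1  1  1
 n  0  0  1  1  1  1  1  1  1
 a  0  0  1  1  1  1  1  1  1
 o  0  0  1  1  1  1  1  1  1
 o  0  0  1  1  1  1  1  1  1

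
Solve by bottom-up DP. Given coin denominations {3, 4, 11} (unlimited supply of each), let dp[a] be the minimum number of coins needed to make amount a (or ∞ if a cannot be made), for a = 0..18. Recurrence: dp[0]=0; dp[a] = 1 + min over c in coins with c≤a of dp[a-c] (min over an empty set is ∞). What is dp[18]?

3

 a  0  1  2  3  4  5  6  7  8  9 10 11 12 13 14 15 16 17 18
dp  0  -  -  1  1  -  2  2  2  3  3  1  3  4  2  2  4  3  3
(- denotes ∞ / unreachable)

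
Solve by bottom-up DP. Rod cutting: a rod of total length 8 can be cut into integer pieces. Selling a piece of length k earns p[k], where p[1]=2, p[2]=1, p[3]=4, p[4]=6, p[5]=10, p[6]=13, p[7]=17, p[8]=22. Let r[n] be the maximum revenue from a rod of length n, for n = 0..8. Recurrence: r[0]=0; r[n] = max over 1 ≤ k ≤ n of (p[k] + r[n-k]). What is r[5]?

   n    0    1    2    3    4    5    6    7    8
r[n]    0    2    4    6    8   10   13   17   22

10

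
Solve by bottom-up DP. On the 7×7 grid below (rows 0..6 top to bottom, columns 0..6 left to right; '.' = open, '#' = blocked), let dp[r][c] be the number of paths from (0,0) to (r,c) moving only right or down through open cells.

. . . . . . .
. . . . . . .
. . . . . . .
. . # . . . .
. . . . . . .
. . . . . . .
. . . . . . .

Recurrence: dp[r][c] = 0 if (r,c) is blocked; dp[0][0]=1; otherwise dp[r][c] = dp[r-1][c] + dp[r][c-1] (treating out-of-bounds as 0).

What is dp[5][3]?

26

r\c   0   1   2   3   4   5   6
  0   1   1   1   1   1   1   1
  1   1   2   3   4   5   6   7
  2   1   3   6  10  15  21  28
  3   1   4   0  10  25  46  74
  4   1   5   5  15  40  86 160
  5   1   6  11  26  66 152 312
  6   1   7  18  44 110 262 574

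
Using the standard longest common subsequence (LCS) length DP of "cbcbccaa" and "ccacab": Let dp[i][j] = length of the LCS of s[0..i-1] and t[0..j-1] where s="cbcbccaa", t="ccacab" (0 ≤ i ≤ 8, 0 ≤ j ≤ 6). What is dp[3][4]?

2

   ''  c  c  a  c  a  b
''  0  0  0  0  0  0  0
 c  0  1  1  1  1  1  1
 b  0  1  1  1  1  1  2
 c  0  1  2  2  2  2  2
 b  0  1  2  2  2  2  3
 c  0  1  2  2  3  3  3
 c  0  1  2  2  3  3  3
 a  0  1  2  3  3  4  4
 a  0  1  2  3  3  4  4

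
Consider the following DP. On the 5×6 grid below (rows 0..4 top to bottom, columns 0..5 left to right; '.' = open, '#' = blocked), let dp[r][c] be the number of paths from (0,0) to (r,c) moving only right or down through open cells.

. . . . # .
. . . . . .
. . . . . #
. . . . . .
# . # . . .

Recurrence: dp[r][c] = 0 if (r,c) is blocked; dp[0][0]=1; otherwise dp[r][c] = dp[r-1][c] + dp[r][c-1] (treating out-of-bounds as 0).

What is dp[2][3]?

10

r\c   0   1   2   3   4   5
  0   1   1   1   1   0   0
  1   1   2   3   4   4   4
  2   1   3   6  10  14   0
  3   1   4  10  20  34  34
  4   0   4   0  20  54  88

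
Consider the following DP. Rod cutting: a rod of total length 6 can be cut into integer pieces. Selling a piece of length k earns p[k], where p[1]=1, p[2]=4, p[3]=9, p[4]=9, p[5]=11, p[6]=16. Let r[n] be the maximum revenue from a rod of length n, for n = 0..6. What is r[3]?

9

   n    0    1    2    3    4    5    6
r[n]    0    1    4    9   10   13   18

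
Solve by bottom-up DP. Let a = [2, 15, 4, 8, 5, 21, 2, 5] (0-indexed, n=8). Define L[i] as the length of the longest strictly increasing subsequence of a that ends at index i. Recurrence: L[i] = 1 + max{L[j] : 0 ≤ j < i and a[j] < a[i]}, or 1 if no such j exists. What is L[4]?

   i    0    1    2    3    4    5    6    7
a[i]    2   15    4    8    5   21    2    5
L[i]    1    2    2    3    3    4    1    3

3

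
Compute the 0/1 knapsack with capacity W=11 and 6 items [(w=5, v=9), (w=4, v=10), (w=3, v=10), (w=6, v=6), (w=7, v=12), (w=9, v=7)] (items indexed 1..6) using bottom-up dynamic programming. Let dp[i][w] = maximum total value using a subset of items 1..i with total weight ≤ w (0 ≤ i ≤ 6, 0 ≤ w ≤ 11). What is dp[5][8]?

20

i\w   0   1   2   3   4   5   6   7   8   9  10  11
  0   0   0   0   0   0   0   0   0   0   0   0   0
  1   0   0   0   0   0   9   9   9   9   9   9   9
  2   0   0   0   0  10  10  10  10  10  19  19  19
  3   0   0   0  10  10  10  10  20  20  20  20  20
  4   0   0   0  10  10  10  10  20  20  20  20  20
  5   0   0   0  10  10  10  10  20  20  20  22  22
  6   0   0   0  10  10  10  10  20  20  20  22  22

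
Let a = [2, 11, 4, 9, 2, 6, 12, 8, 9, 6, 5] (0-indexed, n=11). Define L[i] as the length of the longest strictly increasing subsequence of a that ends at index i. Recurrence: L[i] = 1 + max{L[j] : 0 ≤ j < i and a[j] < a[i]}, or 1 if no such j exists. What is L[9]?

3

   i    0    1    2    3    4    5    6    7    8    9   10
a[i]    2   11    4    9    2    6   12    8    9    6    5
L[i]    1    2    2    3    1    3    4    4    5    3    3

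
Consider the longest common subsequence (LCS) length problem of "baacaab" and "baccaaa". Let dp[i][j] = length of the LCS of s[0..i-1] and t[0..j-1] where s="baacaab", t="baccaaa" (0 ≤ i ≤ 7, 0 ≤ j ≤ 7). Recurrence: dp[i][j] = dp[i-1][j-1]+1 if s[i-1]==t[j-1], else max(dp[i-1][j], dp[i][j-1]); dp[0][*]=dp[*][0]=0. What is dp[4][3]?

   ''  b  a  c  c  a  a  a
''  0  0  0  0  0  0  0  0
 b  0  1  1  1  1  1  1  1
 a  0  1  2  2  2  2  2  2
 a  0  1  2  2  2  3  3  3
 c  0  1  2  3  3  3  3  3
 a  0  1  2  3  3  4  4  4
 a  0  1  2  3  3  4  5  5
 b  0  1  2  3  3  4  5  5

3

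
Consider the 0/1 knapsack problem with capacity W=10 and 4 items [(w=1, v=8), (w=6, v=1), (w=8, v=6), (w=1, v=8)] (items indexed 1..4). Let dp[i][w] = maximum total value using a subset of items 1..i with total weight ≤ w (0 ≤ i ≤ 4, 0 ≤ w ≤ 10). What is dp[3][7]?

9

i\w   0   1   2   3   4   5   6   7   8   9  10
  0   0   0   0   0   0   0   0   0   0   0   0
  1   0   8   8   8   8   8   8   8   8   8   8
  2   0   8   8   8   8   8   8   9   9   9   9
  3   0   8   8   8   8   8   8   9   9  14  14
  4   0   8  16  16  16  16  16  16  17  17  22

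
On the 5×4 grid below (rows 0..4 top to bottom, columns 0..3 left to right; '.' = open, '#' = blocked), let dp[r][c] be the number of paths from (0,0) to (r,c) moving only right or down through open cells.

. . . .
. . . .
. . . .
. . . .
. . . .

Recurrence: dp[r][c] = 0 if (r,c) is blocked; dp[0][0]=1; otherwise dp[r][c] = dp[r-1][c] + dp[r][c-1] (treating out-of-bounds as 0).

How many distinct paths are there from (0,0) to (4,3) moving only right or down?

35

r\c   0   1   2   3
  0   1   1   1   1
  1   1   2   3   4
  2   1   3   6  10
  3   1   4  10  20
  4   1   5  15  35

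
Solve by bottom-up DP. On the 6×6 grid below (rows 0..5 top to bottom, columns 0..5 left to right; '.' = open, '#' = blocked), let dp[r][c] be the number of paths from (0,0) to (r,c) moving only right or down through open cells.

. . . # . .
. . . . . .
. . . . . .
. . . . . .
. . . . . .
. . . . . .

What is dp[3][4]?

r\c   0   1   2   3   4   5
  0   1   1   1   0   0   0
  1   1   2   3   3   3   3
  2   1   3   6   9  12  15
  3   1   4  10  19  31  46
  4   1   5  15  34  65 111
  5   1   6  21  55 120 231

31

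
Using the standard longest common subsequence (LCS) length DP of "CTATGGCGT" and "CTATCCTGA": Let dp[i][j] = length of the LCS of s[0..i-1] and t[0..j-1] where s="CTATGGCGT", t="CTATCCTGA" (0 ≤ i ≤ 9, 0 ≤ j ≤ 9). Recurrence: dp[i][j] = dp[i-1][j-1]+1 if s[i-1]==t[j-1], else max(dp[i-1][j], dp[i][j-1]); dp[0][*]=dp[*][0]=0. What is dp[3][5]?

   ''  C  T  A  T  C  C  T  G  A
''  0  0  0  0  0  0  0  0  0  0
 C  0  1  1  1  1  1  1  1  1  1
 T  0  1  2  2  2  2  2  2  2  2
 A  0  1  2  3  3  3  3  3  3  3
 T  0  1  2  3  4  4  4  4  4  4
 G  0  1  2  3  4  4  4  4  5  5
 G  0  1  2  3  4  4  4  4  5  5
 C  0  1  2  3  4  5  5  5  5  5
 G  0  1  2  3  4  5  5  5  6  6
 T  0  1  2  3  4  5  5  6  6  6

3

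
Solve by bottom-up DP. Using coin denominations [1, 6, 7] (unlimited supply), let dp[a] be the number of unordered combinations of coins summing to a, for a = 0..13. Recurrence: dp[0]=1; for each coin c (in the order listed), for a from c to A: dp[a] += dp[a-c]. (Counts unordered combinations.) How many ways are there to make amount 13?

5

after  coin     0     1     2     3     4     5     6     7     8     9    10    11    12    13
          1     1     1     1     1     1     1     1     1     1     1     1     1     1     1
          6     1     1     1     1     1     1     2     2     2     2     2     2     3     3
          7     1     1     1     1     1     1     2     3     3     3     3     3     4     5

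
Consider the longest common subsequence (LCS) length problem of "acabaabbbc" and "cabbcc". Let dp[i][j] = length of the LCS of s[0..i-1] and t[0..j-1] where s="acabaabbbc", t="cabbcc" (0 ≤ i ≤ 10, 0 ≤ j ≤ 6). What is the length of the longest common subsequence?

   ''  c  a  b  b  c  c
''  0  0  0  0  0  0  0
 a  0  0  1  1  1  1  1
 c  0  1  1  1  1  2  2
 a  0  1  2  2  2  2  2
 b  0  1  2  3  3  3  3
 a  0  1  2  3  3  3  3
 a  0  1  2  3  3  3  3
 b  0  1  2  3  4  4  4
 b  0  1  2  3  4  4  4
 b  0  1  2  3  4  4  4
 c  0  1  2  3  4  5  5

5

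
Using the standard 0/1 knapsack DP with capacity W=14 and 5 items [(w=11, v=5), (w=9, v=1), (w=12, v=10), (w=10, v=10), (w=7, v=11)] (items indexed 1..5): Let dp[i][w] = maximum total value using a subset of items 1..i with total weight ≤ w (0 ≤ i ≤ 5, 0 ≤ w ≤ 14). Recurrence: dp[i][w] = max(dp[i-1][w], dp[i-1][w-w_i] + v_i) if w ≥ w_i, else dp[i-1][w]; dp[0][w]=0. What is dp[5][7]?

i\w   0   1   2   3   4   5   6   7   8   9  10  11  12  13  14
  0   0   0   0   0   0   0   0   0   0   0   0   0   0   0   0
  1   0   0   0   0   0   0   0   0   0   0   0   5   5   5   5
  2   0   0   0   0   0   0   0   0   0   1   1   5   5   5   5
  3   0   0   0   0   0   0   0   0   0   1   1   5  10  10  10
  4   0   0   0   0   0   0   0   0   0   1  10  10  10  10  10
  5   0   0   0   0   0   0   0  11  11  11  11  11  11  11  11

11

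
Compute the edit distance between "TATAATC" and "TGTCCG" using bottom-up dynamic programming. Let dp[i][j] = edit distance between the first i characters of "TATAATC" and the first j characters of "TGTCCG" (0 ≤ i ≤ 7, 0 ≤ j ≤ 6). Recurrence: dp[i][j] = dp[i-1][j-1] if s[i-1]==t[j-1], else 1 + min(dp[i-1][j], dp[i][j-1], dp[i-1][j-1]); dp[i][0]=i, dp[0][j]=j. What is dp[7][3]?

   ''  T  G  T  C  C  G
''  0  1  2  3  4  5  6
 T  1  0  1  2  3  4  5
 A  2  1  1  2  3  4  5
 T  3  2  2  1  2  3  4
 A  4  3  3  2  2  3  4
 A  5  4  4  3  3  3  4
 T  6  5  5  4  4  4  4
 C  7  6  6  5  4  4  5

5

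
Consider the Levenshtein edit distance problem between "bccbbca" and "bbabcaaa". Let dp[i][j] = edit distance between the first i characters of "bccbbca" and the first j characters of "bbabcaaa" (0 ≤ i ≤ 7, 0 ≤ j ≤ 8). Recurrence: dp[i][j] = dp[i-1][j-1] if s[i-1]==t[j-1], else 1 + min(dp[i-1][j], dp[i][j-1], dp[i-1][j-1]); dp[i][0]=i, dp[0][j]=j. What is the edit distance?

   ''  b  b  a  b  c  a  a  a
''  0  1  2  3  4  5  6  7  8
 b  1  0  1  2  3  4  5  6  7
 c  2  1  1  2  3  3  4  5  6
 c  3  2  2  2  3  3  4  5  6
 b  4  3  2  3  2  3  4  5  6
 b  5  4  3  3  3  3  4  5  6
 c  6  5  4  4  4  3  4  5  6
 a  7  6  5  4  5  4  3  4  5

5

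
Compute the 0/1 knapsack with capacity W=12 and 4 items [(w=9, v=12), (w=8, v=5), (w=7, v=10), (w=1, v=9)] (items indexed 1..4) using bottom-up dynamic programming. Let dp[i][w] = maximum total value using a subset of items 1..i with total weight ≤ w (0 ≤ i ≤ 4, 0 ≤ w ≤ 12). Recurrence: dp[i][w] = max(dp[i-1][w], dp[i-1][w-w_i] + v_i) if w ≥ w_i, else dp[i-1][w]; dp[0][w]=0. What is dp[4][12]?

i\w   0   1   2   3   4   5   6   7   8   9  10  11  12
  0   0   0   0   0   0   0   0   0   0   0   0   0   0
  1   0   0   0   0   0   0   0   0   0  12  12  12  12
  2   0   0   0   0   0   0   0   0   5  12  12  12  12
  3   0   0   0   0   0   0   0  10  10  12  12  12  12
  4   0   9   9   9   9   9   9  10  19  19  21  21  21

21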